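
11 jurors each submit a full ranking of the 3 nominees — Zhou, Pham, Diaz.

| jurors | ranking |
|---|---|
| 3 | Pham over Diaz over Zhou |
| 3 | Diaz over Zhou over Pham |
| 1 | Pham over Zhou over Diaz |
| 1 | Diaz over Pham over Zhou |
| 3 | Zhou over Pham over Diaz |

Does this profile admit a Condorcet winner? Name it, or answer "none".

none

Head-to-head results (11 jurors):
Zhou vs Pham: Zhou preferred on 3+3 = 6 ballots; Zhou wins 6–5.
Zhou vs Diaz: Zhou is ranked higher on 1+3 = 4 ballots, Diaz on 7. Diaz wins 7–4.
Pham vs Diaz: 3+1+3 = 7 for Pham, 4 for Diaz — Pham by 7–4.
No nominee is unbeaten: Zhou loses to Diaz; Pham loses to Zhou; Diaz loses to Pham. In particular Zhou > Pham > Diaz > Zhou is a majority cycle — no Condorcet winner exists.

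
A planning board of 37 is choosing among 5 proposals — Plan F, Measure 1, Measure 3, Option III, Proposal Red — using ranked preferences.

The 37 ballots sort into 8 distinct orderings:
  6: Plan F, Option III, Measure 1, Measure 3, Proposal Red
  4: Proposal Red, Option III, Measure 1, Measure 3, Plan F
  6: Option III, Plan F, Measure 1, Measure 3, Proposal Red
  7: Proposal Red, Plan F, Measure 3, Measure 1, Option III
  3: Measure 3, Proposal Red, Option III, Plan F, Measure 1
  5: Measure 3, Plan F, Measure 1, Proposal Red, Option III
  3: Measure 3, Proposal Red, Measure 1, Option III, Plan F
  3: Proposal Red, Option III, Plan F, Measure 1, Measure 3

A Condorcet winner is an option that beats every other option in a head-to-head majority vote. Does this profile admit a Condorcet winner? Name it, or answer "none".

Check each pair by majority over 37 ballots:
Plan F vs Measure 1: Plan F wins 30–7.
Plan F–Measure 3: Plan F 22–15.
Plan F–Option III: Option III 19–18.
Plan F–Proposal Red: Proposal Red 20–17.
Measure 1 vs Measure 3: Measure 1, 19–18.
Measure 1 vs Option III: Option III wins 22–15.
Measure 1–Proposal Red: Proposal Red 20–17.
Measure 3 vs Option III: Option III, 19–18.
Measure 3 vs Proposal Red: Measure 3, 23–14.
Option III vs Proposal Red: Proposal Red wins 25–12.
Each option drops at least one matchup (Plan F loses to Option III; Measure 1 loses to Plan F; Measure 3 loses to Plan F; Option III loses to Proposal Red; Proposal Red loses to Measure 3); the cycle Plan F > Measure 3 > Proposal Red > Plan F rules out a Condorcet winner.

none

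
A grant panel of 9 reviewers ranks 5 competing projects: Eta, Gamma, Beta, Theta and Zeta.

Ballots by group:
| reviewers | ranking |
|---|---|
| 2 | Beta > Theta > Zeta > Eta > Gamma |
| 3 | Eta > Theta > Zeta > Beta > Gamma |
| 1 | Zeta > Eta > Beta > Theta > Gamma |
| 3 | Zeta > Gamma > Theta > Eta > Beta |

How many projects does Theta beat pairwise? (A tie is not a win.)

Theta against each rival (9 reviewers):
Theta vs Eta: Theta, 5–4.
Theta vs Gamma: 6 to 3, Theta.
Theta vs Beta: Theta, 6–3.
Theta vs Zeta: Theta preferred on 2+3 = 5 ballots; Theta wins 5–4.
Theta beats Eta, Gamma, Beta, Zeta — 4 pairwise wins.

4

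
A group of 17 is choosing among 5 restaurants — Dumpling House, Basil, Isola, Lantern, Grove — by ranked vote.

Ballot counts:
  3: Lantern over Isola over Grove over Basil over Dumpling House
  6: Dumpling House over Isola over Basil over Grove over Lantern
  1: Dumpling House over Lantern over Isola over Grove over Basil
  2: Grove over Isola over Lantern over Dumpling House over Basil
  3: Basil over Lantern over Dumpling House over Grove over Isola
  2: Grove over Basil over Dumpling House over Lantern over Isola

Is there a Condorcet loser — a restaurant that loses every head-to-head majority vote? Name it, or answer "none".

Head-to-head results (17 friends):
Dumpling House vs Basil: Dumpling House preferred on 6+1+2 = 9 ballots; Dumpling House wins 9–8.
Dumpling House vs Isola: Dumpling House, 12–5.
Dumpling House vs Lantern: 9 to 8, Dumpling House.
Dumpling House vs Grove: 6+1+3 = 10 for Dumpling House, 7 for Grove — Dumpling House by 10–7.
Basil vs Isola: Basil is ranked higher on 3+2 = 5 ballots, Isola on 12. Isola wins 12–5.
Basil vs Lantern: Basil wins 11–6.
Basil vs Grove: Basil, 9–8.
Isola vs Lantern: Isola is ranked higher on 6+2 = 8 ballots, Lantern on 9. Lantern wins 9–8.
Isola–Grove: Isola 10–7.
Lantern vs Grove: Lantern is ranked higher on 3+1+3 = 7 ballots, Grove on 10. Grove wins 10–7.
No restaurant is winless: Dumpling House beats Basil; Basil beats Lantern; Isola beats Basil; Lantern beats Isola; Grove beats Lantern. There is no Condorcet loser.

none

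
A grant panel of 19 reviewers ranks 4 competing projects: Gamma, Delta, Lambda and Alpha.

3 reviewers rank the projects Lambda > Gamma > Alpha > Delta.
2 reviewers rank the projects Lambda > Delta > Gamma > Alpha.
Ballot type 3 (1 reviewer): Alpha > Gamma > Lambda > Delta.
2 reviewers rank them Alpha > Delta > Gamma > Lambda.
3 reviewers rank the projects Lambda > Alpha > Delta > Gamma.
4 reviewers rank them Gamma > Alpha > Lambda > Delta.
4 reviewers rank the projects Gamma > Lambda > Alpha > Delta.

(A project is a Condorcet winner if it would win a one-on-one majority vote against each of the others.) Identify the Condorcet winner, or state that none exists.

Head-to-head results (19 reviewers):
Gamma vs Delta: Gamma, 12–7.
Gamma vs Lambda: Gamma wins 11–8.
Gamma vs Alpha: Gamma wins 13–6.
Delta–Lambda: Lambda 17–2.
Delta vs Alpha: Alpha wins 17–2.
Lambda vs Alpha: Lambda wins 12–7.
Gamma beats each of Delta, Lambda, Alpha — Gamma is the Condorcet winner.

Gamma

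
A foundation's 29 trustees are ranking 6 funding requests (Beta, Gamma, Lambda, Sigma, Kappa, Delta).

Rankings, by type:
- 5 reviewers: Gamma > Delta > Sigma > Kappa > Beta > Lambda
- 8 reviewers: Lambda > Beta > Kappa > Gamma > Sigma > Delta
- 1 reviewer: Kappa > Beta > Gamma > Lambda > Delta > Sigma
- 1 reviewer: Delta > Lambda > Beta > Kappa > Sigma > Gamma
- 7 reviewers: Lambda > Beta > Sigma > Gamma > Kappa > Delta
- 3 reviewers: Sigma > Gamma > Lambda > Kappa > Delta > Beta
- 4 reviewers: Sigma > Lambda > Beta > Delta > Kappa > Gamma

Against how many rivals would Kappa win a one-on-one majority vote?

1

Kappa against each rival (29 reviewers):
Kappa vs Beta: Kappa is ranked higher on 5+1+3 = 9 ballots, Beta on 20. Beta wins 20–9.
Kappa vs Gamma: Kappa preferred on 8+1+1+4 = 14 ballots; Gamma wins 15–14.
Kappa vs Lambda: Kappa preferred on 5+1 = 6 ballots; Lambda wins 23–6.
Kappa vs Sigma: 10 to 19, Sigma.
Kappa vs Delta: Kappa, 19–10.
Kappa beats Delta; loses to Beta, Gamma, Lambda, Sigma — 1 pairwise win.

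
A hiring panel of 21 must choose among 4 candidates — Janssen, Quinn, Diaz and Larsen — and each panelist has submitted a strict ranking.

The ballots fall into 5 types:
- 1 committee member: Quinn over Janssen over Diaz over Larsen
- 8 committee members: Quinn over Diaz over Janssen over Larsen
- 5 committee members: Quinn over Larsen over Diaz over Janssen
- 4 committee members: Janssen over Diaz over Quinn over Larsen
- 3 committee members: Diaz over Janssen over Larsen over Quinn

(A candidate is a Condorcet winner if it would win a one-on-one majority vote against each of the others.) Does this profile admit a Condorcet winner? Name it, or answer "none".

Head-to-head results (21 committee members):
Janssen vs Quinn: Quinn, 14–7.
Janssen vs Diaz: Diaz, 16–5.
Janssen–Larsen: Janssen 16–5.
Quinn–Diaz: Quinn 14–7.
Quinn vs Larsen: Quinn wins 18–3.
Diaz vs Larsen: Diaz, 16–5.
Only Quinn has no losses; Quinn is the Condorcet winner.

Quinn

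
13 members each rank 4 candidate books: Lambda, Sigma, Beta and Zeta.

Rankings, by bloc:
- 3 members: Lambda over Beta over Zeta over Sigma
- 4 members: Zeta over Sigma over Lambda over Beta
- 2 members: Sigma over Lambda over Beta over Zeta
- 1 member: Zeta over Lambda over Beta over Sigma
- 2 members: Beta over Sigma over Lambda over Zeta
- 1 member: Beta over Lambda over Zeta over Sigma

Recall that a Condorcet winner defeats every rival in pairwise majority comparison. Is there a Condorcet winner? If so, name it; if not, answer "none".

none

Pairwise majorities:
Lambda–Sigma: Sigma 8–5.
Lambda vs Beta: Lambda preferred on 3+4+2+1 = 10 ballots; Lambda wins 10–3.
Lambda vs Zeta: Lambda is ranked higher on 3+2+2+1 = 8 ballots, Zeta on 5. Lambda wins 8–5.
Sigma vs Beta: Beta wins 7–6.
Sigma vs Zeta: Zeta wins 9–4.
Beta vs Zeta: Beta, 8–5.
Every book loses at least once (Lambda loses to Sigma; Sigma loses to Beta; Beta loses to Lambda; Zeta loses to Lambda). The majority relation contains the cycle Lambda > Beta > Sigma > Lambda, so there is no Condorcet winner.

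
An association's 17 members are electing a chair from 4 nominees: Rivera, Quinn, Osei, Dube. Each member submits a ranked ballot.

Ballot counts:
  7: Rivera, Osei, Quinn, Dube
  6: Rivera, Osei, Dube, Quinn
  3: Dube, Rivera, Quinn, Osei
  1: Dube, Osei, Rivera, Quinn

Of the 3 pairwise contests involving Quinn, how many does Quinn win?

Quinn against each rival (17 voters):
Quinn vs Rivera: Quinn preferred on 0 ballots; Rivera wins 17–0.
Quinn–Osei: Osei 14–3.
Quinn vs Dube: Dube wins 10–7.
Quinn beats no one; loses to Rivera, Osei, Dube — 0 pairwise wins.

0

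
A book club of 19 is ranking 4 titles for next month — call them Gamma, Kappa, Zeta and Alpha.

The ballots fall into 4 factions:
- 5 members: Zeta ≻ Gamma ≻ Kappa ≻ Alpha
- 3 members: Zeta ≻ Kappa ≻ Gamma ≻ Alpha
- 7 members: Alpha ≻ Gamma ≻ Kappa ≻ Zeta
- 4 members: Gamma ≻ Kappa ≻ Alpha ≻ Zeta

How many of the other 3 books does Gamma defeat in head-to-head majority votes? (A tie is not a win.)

3

Gamma against each rival (19 members):
Gamma vs Kappa: Gamma wins 16–3.
Gamma vs Zeta: 7+4 = 11 for Gamma, 8 for Zeta — Gamma by 11–8.
Gamma vs Alpha: Gamma wins 12–7.
Gamma beats Kappa, Zeta, Alpha — 3 pairwise wins.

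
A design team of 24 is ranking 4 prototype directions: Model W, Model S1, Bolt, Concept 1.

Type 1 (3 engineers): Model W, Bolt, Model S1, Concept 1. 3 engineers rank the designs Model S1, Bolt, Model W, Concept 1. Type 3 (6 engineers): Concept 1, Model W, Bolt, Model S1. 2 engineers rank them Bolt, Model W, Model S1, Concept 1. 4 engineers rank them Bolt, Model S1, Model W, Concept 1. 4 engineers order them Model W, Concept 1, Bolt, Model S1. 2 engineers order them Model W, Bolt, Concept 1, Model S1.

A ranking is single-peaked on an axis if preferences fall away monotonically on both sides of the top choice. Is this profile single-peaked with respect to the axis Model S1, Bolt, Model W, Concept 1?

yes

Axis positions: Model S1=1, Bolt=2, Model W=3, Concept 1=4.
Type 1 (peak Model W at position 3): ranking walks positions 3-2-1-4, expanding outward from the peak — single-peaked.
Type 2 (peak Model S1 at position 1): ranking walks positions 1-2-3-4, expanding outward from the peak — single-peaked.
Type 3 (peak Concept 1 at position 4): ranking walks positions 4-3-2-1, expanding outward from the peak — single-peaked.
Type 4 (peak Bolt at position 2): ranking walks positions 2-3-1-4, expanding outward from the peak — single-peaked.
Type 5 (peak Bolt at position 2): ranking walks positions 2-1-3-4, expanding outward from the peak — single-peaked.
Type 6 (peak Model W at position 3): ranking walks positions 3-4-2-1, expanding outward from the peak — single-peaked.
Type 7 (peak Model W at position 3): ranking walks positions 3-2-4-1, expanding outward from the peak — single-peaked.
Every ranking is single-peaked on this axis.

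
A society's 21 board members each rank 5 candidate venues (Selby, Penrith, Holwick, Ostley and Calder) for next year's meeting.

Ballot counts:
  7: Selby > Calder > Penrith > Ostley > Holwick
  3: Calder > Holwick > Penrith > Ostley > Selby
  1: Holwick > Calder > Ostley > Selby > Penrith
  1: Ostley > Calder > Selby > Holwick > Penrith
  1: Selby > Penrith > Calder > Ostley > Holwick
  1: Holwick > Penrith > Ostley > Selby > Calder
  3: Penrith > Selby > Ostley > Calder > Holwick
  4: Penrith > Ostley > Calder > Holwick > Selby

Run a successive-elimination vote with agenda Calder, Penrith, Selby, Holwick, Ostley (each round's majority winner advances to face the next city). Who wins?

Round 1: Calder vs Penrith — 12–9, Calder advances.
Round 2: Calder vs Selby — 9–12, Selby advances.
Round 3: Selby vs Holwick — 12–9, Selby advances.
Round 4: Selby vs Ostley — 11–10, Selby advances.
Selby survives the agenda.

Selby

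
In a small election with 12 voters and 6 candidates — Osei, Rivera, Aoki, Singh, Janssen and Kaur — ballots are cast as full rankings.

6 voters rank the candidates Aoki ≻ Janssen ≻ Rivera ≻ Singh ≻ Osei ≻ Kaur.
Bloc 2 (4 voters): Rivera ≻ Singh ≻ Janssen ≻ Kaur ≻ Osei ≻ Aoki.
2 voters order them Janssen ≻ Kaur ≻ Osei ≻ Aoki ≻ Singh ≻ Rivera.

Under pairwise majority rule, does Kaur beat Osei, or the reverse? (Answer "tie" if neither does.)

Ballots ranking Kaur above Osei: 4 + 2 = 6.
Ballots ranking Osei above Kaur: 12 − 6 = 6.
6–6: the pair ties.

tie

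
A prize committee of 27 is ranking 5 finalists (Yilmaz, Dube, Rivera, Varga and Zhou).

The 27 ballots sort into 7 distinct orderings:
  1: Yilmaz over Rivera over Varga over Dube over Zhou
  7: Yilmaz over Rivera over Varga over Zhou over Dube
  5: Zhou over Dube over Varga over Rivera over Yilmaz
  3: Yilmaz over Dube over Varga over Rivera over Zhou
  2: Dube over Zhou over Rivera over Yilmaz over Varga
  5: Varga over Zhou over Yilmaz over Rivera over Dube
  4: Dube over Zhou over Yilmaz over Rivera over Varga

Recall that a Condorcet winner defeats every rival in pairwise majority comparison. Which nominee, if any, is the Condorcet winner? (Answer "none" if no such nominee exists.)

none

Head-to-head results (27 jurors):
Yilmaz vs Dube: 1+7+3+5 = 16 for Yilmaz, 11 for Dube — Yilmaz by 16–11.
Yilmaz vs Rivera: Yilmaz is ranked higher on 1+7+3+5+4 = 20 ballots, Rivera on 7. Yilmaz wins 20–7.
Yilmaz vs Varga: 17 to 10, Yilmaz.
Yilmaz vs Zhou: Yilmaz preferred on 1+7+3 = 11 ballots; Zhou wins 16–11.
Dube vs Rivera: Dube preferred on 5+3+2+4 = 14 ballots; Dube wins 14–13.
Dube vs Varga: 5+3+2+4 = 14 for Dube, 13 for Varga — Dube by 14–13.
Dube vs Zhou: Dube preferred on 1+3+2+4 = 10 ballots; Zhou wins 17–10.
Rivera vs Varga: Rivera preferred on 1+7+2+4 = 14 ballots; Rivera wins 14–13.
Rivera vs Zhou: 11 to 16, Zhou.
Varga vs Zhou: 16 to 11, Varga.
No nominee is unbeaten: Yilmaz loses to Zhou; Dube loses to Yilmaz; Rivera loses to Yilmaz; Varga loses to Yilmaz; Zhou loses to Varga. In particular Yilmaz beats Varga beats Zhou beats Yilmaz is a majority cycle — no Condorcet winner exists.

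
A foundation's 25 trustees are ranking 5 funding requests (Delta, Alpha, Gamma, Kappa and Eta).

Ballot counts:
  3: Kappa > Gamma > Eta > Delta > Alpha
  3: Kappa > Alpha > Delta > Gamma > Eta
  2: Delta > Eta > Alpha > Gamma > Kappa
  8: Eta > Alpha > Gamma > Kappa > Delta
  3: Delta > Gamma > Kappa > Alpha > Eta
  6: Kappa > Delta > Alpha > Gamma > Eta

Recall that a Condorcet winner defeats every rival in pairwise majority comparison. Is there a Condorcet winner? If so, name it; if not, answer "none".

Head-to-head results (25 reviewers):
Delta vs Alpha: Delta, 14–11.
Delta vs Gamma: Delta wins 14–11.
Delta–Kappa: Kappa 20–5.
Delta vs Eta: Delta wins 14–11.
Alpha–Gamma: Alpha 19–6.
Alpha vs Kappa: Kappa, 15–10.
Alpha vs Eta: Eta wins 13–12.
Gamma vs Kappa: Gamma, 13–12.
Gamma vs Eta: Gamma wins 15–10.
Kappa vs Eta: Kappa wins 15–10.
Each project drops at least one matchup (Delta loses to Kappa; Alpha loses to Delta; Gamma loses to Delta; Kappa loses to Gamma; Eta loses to Delta); the cycle Delta → Gamma → Kappa → Delta rules out a Condorcet winner.

none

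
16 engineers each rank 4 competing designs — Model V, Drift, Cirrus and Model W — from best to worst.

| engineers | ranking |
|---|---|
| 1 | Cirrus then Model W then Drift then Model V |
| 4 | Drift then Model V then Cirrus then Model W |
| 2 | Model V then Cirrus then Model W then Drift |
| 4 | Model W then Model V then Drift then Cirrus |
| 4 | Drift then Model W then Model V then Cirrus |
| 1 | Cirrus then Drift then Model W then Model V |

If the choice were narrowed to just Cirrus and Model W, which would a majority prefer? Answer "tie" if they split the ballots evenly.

Ballots ranking Cirrus above Model W: 1 + 4 + 2 + 1 = 8.
Ballots ranking Model W above Cirrus: 16 − 8 = 8.
8–8: the pair ties.

tie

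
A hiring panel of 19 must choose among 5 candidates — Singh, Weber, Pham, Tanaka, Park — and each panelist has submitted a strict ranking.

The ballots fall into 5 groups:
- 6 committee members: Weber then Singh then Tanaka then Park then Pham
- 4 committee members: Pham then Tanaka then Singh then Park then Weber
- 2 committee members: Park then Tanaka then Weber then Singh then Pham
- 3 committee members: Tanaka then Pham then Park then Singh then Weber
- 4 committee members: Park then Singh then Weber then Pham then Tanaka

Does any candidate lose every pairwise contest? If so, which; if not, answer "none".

Pham

Head-to-head results (19 committee members):
Singh–Weber: Singh 11–8.
Singh vs Pham: 12 to 7, Singh.
Singh vs Tanaka: Singh, 10–9.
Singh vs Park: Singh wins 10–9.
Weber vs Pham: Weber wins 12–7.
Weber–Tanaka: Weber 10–9.
Weber vs Park: Park, 13–6.
Pham vs Tanaka: Tanaka, 11–8.
Pham vs Park: Park wins 12–7.
Tanaka vs Park: 6+4+3 = 13 for Tanaka, 6 for Park — Tanaka by 13–6.
Only Pham has no wins; Pham is the Condorcet loser.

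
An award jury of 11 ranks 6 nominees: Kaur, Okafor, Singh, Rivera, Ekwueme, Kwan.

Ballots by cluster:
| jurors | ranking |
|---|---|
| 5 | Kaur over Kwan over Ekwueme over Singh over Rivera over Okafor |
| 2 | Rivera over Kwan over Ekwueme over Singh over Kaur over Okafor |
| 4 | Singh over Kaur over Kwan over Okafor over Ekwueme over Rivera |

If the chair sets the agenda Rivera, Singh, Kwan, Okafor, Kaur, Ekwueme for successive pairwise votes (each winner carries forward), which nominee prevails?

Round 1: Rivera vs Singh — 2–9, Singh advances.
Round 2: Singh vs Kwan — 4–7, Kwan advances.
Round 3: Kwan vs Okafor — 11–0, Kwan advances.
Round 4: Kwan vs Kaur — 2–9, Kaur advances.
Round 5: Kaur vs Ekwueme — 9–2, Kaur advances.
The agenda winner is Kaur.

Kaur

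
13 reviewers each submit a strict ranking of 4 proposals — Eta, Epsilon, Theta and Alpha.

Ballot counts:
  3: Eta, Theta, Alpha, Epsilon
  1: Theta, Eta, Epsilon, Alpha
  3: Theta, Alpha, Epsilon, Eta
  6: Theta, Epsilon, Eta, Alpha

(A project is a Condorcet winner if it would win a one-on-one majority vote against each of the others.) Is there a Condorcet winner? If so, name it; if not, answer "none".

Theta

Check each pair by majority over 13 ballots:
Eta vs Epsilon: Epsilon, 9–4.
Eta vs Theta: Theta, 10–3.
Eta–Alpha: Eta 10–3.
Epsilon–Theta: Theta 13–0.
Epsilon vs Alpha: Epsilon, 7–6.
Theta vs Alpha: Theta wins 13–0.
Only Theta has no losses; Theta is the Condorcet winner.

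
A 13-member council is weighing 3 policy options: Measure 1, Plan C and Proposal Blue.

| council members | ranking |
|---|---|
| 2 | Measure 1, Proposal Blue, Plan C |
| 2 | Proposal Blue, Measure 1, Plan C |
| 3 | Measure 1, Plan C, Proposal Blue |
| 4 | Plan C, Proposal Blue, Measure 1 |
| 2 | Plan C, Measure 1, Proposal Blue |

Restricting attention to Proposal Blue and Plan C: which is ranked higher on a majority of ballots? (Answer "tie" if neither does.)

Plan C

Ballots ranking Proposal Blue above Plan C: 2 + 2 = 4.
Ballots ranking Plan C above Proposal Blue: 13 − 4 = 9.
Plan C wins the head-to-head 9–4.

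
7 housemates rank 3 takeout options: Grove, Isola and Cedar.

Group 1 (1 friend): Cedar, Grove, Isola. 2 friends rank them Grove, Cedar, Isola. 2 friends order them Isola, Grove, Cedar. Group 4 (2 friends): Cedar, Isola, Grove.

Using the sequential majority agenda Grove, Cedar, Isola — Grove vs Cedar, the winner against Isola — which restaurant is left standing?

Round 1: Grove vs Cedar — 4–3, Grove advances.
Round 2: Grove vs Isola — 3–4, Isola advances.
Isola survives the agenda.

Isola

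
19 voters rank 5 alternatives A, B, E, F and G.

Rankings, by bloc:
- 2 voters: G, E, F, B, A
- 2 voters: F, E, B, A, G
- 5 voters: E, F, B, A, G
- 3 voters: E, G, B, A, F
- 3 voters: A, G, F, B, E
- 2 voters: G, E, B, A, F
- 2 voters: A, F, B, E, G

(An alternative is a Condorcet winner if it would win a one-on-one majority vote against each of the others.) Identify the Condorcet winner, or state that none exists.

E

Check each pair by majority over 19 ballots:
A vs B: 5 to 14, B.
A vs E: A preferred on 3+2 = 5 ballots; E wins 14–5.
A vs F: 10 to 9, A.
A vs G: A is ranked higher on 2+5+3+2 = 12 ballots, G on 7. A wins 12–7.
B vs E: B is ranked higher on 3+2 = 5 ballots, E on 14. E wins 14–5.
B vs F: B preferred on 3+2 = 5 ballots; F wins 14–5.
B vs G: B preferred on 2+5+2 = 9 ballots; G wins 10–9.
E vs F: E is ranked higher on 2+5+3+2 = 12 ballots, F on 7. E wins 12–7.
E vs G: E preferred on 2+5+3+2 = 12 ballots; E wins 12–7.
F vs G: F preferred on 2+5+2 = 9 ballots; G wins 10–9.
Only E has no losses; E is the Condorcet winner.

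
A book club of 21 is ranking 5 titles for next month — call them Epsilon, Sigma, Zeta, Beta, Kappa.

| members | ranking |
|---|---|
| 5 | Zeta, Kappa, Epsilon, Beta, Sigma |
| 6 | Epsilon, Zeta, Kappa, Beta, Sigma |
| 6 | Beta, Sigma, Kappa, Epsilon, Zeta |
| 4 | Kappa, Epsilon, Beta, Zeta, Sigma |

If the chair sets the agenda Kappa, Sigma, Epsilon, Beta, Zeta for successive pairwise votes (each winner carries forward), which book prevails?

Round 1: Kappa vs Sigma — 15–6, Kappa advances.
Round 2: Kappa vs Epsilon — 15–6, Kappa advances.
Round 3: Kappa vs Beta — 15–6, Kappa advances.
Round 4: Kappa vs Zeta — 10–11, Zeta advances.
Zeta survives the agenda.

Zeta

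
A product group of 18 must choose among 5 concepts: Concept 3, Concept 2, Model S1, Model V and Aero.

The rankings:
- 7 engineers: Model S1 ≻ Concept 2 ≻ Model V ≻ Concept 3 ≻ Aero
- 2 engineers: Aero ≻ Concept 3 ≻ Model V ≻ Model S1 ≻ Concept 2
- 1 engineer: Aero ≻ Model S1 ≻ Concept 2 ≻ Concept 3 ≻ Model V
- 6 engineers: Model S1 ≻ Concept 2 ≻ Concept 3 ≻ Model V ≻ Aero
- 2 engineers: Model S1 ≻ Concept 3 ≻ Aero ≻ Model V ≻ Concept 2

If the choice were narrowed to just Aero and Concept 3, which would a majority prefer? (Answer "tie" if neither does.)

Concept 3

Ballots ranking Aero above Concept 3: 2 + 1 = 3.
Ballots ranking Concept 3 above Aero: 18 − 3 = 15.
Concept 3 wins the head-to-head 15–3.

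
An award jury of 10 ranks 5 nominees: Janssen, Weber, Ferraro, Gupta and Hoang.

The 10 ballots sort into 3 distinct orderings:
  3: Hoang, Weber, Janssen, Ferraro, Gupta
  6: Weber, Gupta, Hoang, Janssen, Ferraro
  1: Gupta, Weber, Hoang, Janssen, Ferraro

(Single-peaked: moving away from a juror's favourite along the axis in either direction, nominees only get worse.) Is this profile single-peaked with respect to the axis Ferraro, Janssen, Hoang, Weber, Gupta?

Axis positions: Ferraro=1, Janssen=2, Hoang=3, Weber=4, Gupta=5.
Faction 1 (peak Hoang at position 3): ranking walks positions 3-4-2-1-5, expanding outward from the peak — single-peaked.
Faction 2 (peak Weber at position 4): ranking walks positions 4-5-3-2-1, expanding outward from the peak — single-peaked.
Faction 3 (peak Gupta at position 5): ranking walks positions 5-4-3-2-1, expanding outward from the peak — single-peaked.
Every ranking is single-peaked on this axis.

yes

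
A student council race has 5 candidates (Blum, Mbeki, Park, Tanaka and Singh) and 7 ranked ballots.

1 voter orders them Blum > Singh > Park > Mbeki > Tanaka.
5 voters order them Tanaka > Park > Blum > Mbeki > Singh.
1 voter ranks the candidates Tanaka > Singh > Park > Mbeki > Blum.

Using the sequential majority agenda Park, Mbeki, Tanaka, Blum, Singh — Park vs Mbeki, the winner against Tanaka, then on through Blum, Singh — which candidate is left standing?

Round 1: Park vs Mbeki — 7–0, Park advances.
Round 2: Park vs Tanaka — 1–6, Tanaka advances.
Round 3: Tanaka vs Blum — 6–1, Tanaka advances.
Round 4: Tanaka vs Singh — 6–1, Tanaka advances.
The agenda winner is Tanaka.

Tanaka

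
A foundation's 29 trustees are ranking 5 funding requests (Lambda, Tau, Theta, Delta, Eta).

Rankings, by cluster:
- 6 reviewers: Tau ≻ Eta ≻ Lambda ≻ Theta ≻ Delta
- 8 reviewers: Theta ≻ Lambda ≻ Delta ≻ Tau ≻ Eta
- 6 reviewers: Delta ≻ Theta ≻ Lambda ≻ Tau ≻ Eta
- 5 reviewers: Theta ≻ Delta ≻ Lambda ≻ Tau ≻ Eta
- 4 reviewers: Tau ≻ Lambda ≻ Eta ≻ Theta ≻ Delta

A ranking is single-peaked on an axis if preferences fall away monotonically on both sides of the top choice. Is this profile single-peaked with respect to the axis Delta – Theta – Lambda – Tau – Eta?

yes

Axis positions: Delta=1, Theta=2, Lambda=3, Tau=4, Eta=5.
Cluster 1 (peak Tau at position 4): ranking walks positions 4-5-3-2-1, expanding outward from the peak — single-peaked.
Cluster 2 (peak Theta at position 2): ranking walks positions 2-3-1-4-5, expanding outward from the peak — single-peaked.
Cluster 3 (peak Delta at position 1): ranking walks positions 1-2-3-4-5, expanding outward from the peak — single-peaked.
Cluster 4 (peak Theta at position 2): ranking walks positions 2-1-3-4-5, expanding outward from the peak — single-peaked.
Cluster 5 (peak Tau at position 4): ranking walks positions 4-3-5-2-1, expanding outward from the peak — single-peaked.
Every ranking is single-peaked on this axis.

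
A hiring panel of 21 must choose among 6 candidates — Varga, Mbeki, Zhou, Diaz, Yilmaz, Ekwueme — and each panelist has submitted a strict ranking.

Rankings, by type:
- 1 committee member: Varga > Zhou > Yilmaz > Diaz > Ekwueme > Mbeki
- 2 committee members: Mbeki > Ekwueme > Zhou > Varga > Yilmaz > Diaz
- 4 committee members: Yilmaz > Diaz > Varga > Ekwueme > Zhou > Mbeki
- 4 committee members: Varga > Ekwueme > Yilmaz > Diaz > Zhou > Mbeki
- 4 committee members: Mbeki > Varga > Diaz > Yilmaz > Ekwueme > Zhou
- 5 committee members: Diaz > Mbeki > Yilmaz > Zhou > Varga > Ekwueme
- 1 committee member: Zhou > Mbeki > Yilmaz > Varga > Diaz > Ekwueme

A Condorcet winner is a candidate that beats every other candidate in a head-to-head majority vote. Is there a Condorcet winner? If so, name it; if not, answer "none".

none

Check each pair by majority over 21 ballots:
Varga vs Mbeki: Mbeki, 12–9.
Varga vs Zhou: Varga, 13–8.
Varga–Diaz: Varga 12–9.
Varga–Yilmaz: Varga 11–10.
Varga–Ekwueme: Varga 19–2.
Mbeki vs Zhou: Mbeki wins 11–10.
Mbeki vs Diaz: Diaz, 14–7.
Mbeki–Yilmaz: Mbeki 12–9.
Mbeki–Ekwueme: Mbeki 12–9.
Zhou vs Diaz: Diaz wins 17–4.
Zhou vs Yilmaz: Yilmaz, 17–4.
Zhou–Ekwueme: Ekwueme 14–7.
Diaz vs Yilmaz: Yilmaz, 12–9.
Diaz vs Ekwueme: Diaz wins 15–6.
Yilmaz–Ekwueme: Yilmaz 15–6.
No candidate is unbeaten: Varga loses to Mbeki; Mbeki loses to Diaz; Zhou loses to Varga; Diaz loses to Varga; Yilmaz loses to Varga; Ekwueme loses to Varga. In particular Varga beats Diaz beats Mbeki beats Varga is a majority cycle — no Condorcet winner exists.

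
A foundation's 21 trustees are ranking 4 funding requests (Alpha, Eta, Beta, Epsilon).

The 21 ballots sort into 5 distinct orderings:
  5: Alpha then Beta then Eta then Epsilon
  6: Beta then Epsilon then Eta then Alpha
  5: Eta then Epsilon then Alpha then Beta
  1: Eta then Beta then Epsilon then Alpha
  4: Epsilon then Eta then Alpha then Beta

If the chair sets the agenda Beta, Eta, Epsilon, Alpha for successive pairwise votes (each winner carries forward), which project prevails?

Alpha

Round 1: Beta vs Eta — 11–10, Beta advances.
Round 2: Beta vs Epsilon — 12–9, Beta advances.
Round 3: Beta vs Alpha — 7–14, Alpha advances.
The agenda winner is Alpha.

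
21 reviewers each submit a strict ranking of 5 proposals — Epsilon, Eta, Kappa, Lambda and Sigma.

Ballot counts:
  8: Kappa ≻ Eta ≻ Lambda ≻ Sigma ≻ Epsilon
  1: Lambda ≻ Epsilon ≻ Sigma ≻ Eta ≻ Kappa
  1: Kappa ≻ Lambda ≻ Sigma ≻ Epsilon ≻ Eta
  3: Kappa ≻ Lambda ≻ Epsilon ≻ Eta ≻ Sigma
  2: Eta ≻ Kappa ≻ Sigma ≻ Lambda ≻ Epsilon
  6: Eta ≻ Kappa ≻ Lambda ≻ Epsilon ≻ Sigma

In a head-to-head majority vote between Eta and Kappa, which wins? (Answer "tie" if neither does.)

Kappa

Ballots ranking Eta above Kappa: 1 + 2 + 6 = 9.
Ballots ranking Kappa above Eta: 21 − 9 = 12.
Kappa wins the head-to-head 12–9.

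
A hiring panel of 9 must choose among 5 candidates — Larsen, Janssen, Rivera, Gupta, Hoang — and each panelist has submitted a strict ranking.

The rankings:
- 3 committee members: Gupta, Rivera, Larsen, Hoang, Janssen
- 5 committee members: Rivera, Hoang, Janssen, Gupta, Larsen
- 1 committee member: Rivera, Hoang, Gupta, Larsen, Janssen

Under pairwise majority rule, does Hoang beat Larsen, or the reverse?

Ballots ranking Hoang above Larsen: 5 + 1 = 6.
Ballots ranking Larsen above Hoang: 9 − 6 = 3.
Hoang wins the head-to-head 6–3.

Hoang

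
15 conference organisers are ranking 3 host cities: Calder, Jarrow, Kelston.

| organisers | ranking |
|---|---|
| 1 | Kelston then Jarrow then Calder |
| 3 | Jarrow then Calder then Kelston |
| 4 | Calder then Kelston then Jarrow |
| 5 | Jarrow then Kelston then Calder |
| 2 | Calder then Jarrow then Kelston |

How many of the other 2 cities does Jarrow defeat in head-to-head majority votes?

Jarrow against each rival (15 organisers):
Jarrow vs Calder: Jarrow is ranked higher on 1+3+5 = 9 ballots, Calder on 6. Jarrow wins 9–6.
Jarrow vs Kelston: Jarrow wins 10–5.
Jarrow beats Calder, Kelston — 2 pairwise wins.

2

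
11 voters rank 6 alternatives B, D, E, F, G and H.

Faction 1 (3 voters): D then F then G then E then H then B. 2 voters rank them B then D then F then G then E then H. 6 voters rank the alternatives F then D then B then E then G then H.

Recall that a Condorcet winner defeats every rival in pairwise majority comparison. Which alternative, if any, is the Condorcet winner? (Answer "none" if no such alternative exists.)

F

Pairwise majorities:
B vs D: D wins 9–2.
B vs E: B, 8–3.
B–F: F 9–2.
B–G: B 8–3.
B vs H: B, 8–3.
D vs E: D, 11–0.
D vs F: F, 6–5.
D vs G: D, 11–0.
D–H: D 11–0.
E vs F: F wins 11–0.
E vs G: E, 6–5.
E vs H: E wins 11–0.
F vs G: F, 11–0.
F vs H: F, 11–0.
G–H: G 11–0.
F beats each of B, D, E, G, H — F is the Condorcet winner.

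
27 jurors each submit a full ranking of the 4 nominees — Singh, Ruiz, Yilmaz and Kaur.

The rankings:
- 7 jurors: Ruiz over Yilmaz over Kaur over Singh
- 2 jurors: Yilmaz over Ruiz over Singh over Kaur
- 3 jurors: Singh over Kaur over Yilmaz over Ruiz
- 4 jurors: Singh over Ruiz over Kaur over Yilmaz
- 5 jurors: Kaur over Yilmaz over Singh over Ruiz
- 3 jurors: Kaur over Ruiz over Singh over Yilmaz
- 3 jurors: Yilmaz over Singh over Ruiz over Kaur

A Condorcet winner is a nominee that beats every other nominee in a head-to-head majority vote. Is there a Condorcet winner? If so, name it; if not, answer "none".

none

Check each pair by majority over 27 ballots:
Singh vs Ruiz: 15 to 12, Singh.
Singh vs Yilmaz: Singh is ranked higher on 3+4+3 = 10 ballots, Yilmaz on 17. Yilmaz wins 17–10.
Singh vs Kaur: 2+3+4+3 = 12 for Singh, 15 for Kaur — Kaur by 15–12.
Ruiz vs Yilmaz: Ruiz preferred on 7+4+3 = 14 ballots; Ruiz wins 14–13.
Ruiz vs Kaur: 16 to 11, Ruiz.
Yilmaz vs Kaur: Yilmaz preferred on 7+2+3 = 12 ballots; Kaur wins 15–12.
No nominee is unbeaten: Singh loses to Yilmaz; Ruiz loses to Singh; Yilmaz loses to Ruiz; Kaur loses to Ruiz. In particular Singh → Ruiz → Yilmaz → Singh is a majority cycle — no Condorcet winner exists.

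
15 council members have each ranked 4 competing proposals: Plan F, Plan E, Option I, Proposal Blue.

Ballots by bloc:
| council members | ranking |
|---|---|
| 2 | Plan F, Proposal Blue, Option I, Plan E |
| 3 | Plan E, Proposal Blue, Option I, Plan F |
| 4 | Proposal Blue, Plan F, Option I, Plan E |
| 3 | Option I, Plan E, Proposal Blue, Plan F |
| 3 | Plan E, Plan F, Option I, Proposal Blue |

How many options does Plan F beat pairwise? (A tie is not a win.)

Plan F against each rival (15 council members):
Plan F vs Plan E: 6 to 9, Plan E.
Plan F vs Option I: Plan F preferred on 2+4+3 = 9 ballots; Plan F wins 9–6.
Plan F vs Proposal Blue: 2+3 = 5 for Plan F, 10 for Proposal Blue — Proposal Blue by 10–5.
Plan F beats Option I; loses to Plan E, Proposal Blue — 1 pairwise win.

1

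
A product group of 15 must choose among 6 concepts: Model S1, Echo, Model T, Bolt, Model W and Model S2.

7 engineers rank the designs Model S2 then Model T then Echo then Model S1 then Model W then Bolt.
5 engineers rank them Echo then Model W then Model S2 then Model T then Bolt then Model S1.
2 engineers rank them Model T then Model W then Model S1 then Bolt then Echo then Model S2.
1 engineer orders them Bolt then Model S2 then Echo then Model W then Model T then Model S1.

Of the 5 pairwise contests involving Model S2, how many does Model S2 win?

Model S2 against each rival (15 engineers):
Model S2 vs Model S1: Model S2 wins 13–2.
Model S2 vs Echo: 7+1 = 8 for Model S2, 7 for Echo — Model S2 by 8–7.
Model S2 vs Model T: 13 to 2, Model S2.
Model S2–Bolt: Model S2 12–3.
Model S2 vs Model W: Model S2, 8–7.
Model S2 beats Model S1, Echo, Model T, Bolt, Model W — 5 pairwise wins.

5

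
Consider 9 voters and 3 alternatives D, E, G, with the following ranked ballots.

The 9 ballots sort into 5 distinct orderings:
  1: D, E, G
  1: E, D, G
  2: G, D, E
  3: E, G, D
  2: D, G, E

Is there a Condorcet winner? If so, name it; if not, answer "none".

none

Head-to-head results (9 voters):
D–E: D 5–4.
D–G: G 5–4.
E–G: E 5–4.
No alternative is unbeaten: D loses to G; E loses to D; G loses to E. In particular D → E → G → D is a majority cycle — no Condorcet winner exists.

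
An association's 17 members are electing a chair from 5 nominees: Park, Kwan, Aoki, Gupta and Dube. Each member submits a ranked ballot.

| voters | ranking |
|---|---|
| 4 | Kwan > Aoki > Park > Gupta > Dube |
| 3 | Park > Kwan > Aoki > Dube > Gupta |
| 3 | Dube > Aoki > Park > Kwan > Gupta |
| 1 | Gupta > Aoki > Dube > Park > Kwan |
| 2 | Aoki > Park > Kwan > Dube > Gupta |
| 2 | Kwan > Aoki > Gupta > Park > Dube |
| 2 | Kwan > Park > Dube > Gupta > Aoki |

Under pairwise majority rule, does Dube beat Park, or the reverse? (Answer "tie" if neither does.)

Park

Ballots ranking Dube above Park: 3 + 1 = 4.
Ballots ranking Park above Dube: 17 − 4 = 13.
Park wins the head-to-head 13–4.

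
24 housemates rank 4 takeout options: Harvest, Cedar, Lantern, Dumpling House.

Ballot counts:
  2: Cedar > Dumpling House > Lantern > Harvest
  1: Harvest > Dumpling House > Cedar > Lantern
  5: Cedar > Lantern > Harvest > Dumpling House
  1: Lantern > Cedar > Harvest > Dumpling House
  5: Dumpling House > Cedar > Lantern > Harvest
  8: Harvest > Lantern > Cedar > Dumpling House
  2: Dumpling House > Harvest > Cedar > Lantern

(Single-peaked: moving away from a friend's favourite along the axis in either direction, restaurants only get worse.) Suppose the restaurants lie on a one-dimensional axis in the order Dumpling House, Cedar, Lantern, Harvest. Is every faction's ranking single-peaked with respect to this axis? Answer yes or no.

Axis positions: Dumpling House=1, Cedar=2, Lantern=3, Harvest=4.
Faction 1 (peak Cedar at position 2): ranking walks positions 2-1-3-4, expanding outward from the peak — single-peaked.
Faction 2: ranking walks positions 4-1-2-3; Dumpling House is ranked above Lantern even though Lantern lies between Dumpling House and the peak Harvest on the axis — preferences dip and rise again. Not single-peaked.
Faction 3 (peak Cedar at position 2): ranking walks positions 2-3-4-1, expanding outward from the peak — single-peaked.
Faction 4 (peak Lantern at position 3): ranking walks positions 3-2-4-1, expanding outward from the peak — single-peaked.
Faction 5 (peak Dumpling House at position 1): ranking walks positions 1-2-3-4, expanding outward from the peak — single-peaked.
Faction 6 (peak Harvest at position 4): ranking walks positions 4-3-2-1, expanding outward from the peak — single-peaked.
Faction 7: ranking walks positions 1-4-2-3; Harvest is ranked above Cedar even though Cedar lies between Harvest and the peak Dumpling House on the axis — preferences dip and rise again. Not single-peaked.
Faction 2 violates single-peakedness, so the profile is not single-peaked on this axis.

no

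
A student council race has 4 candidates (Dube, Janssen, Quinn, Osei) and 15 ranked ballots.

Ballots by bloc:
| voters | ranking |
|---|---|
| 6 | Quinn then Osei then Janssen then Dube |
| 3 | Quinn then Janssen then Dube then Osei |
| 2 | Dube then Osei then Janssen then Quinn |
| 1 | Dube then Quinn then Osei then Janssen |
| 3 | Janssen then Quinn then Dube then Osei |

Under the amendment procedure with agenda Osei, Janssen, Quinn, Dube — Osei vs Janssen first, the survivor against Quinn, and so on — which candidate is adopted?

Round 1: Osei vs Janssen — 9–6, Osei advances.
Round 2: Osei vs Quinn — 2–13, Quinn advances.
Round 3: Quinn vs Dube — 12–3, Quinn advances.
The agenda winner is Quinn.

Quinn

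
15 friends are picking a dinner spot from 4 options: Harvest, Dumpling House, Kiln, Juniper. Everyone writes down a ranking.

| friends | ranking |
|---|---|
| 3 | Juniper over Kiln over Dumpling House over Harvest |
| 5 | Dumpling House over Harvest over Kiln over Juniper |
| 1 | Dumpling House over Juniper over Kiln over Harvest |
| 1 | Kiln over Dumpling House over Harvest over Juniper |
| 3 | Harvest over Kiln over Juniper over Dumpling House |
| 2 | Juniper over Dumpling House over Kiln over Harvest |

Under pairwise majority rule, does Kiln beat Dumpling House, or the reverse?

Ballots ranking Kiln above Dumpling House: 3 + 1 + 3 = 7.
Ballots ranking Dumpling House above Kiln: 15 − 7 = 8.
Dumpling House wins the head-to-head 8–7.

Dumpling House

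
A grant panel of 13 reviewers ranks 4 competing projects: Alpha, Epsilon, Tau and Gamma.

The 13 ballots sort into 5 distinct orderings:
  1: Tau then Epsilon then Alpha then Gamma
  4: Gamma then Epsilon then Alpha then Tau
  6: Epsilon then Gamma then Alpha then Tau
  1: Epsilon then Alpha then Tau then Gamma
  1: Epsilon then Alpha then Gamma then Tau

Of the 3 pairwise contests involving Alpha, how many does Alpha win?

1

Alpha against each rival (13 reviewers):
Alpha–Epsilon: Epsilon 13–0.
Alpha vs Tau: Alpha is ranked higher on 4+6+1+1 = 12 ballots, Tau on 1. Alpha wins 12–1.
Alpha vs Gamma: Gamma, 10–3.
Alpha beats Tau; loses to Epsilon, Gamma — 1 pairwise win.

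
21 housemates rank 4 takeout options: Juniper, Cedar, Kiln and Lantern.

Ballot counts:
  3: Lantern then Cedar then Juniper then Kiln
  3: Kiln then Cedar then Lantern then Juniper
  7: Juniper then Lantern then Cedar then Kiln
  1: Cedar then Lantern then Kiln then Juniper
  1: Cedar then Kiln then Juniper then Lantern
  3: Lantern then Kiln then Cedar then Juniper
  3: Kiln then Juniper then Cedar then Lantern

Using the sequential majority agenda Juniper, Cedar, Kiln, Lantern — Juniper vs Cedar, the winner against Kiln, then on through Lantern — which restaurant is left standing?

Round 1: Juniper vs Cedar — 10–11, Cedar advances.
Round 2: Cedar vs Kiln — 12–9, Cedar advances.
Round 3: Cedar vs Lantern — 8–13, Lantern advances.
Lantern survives the agenda.

Lantern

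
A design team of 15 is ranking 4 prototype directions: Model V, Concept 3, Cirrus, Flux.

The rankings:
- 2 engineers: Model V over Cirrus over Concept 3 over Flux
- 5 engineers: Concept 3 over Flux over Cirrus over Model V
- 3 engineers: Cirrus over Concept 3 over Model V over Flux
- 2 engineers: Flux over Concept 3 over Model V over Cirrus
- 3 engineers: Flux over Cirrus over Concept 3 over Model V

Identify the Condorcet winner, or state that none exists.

none

Head-to-head results (15 engineers):
Model V vs Concept 3: Concept 3, 13–2.
Model V vs Cirrus: Cirrus, 11–4.
Model V vs Flux: Flux, 10–5.
Concept 3–Cirrus: Cirrus 8–7.
Concept 3 vs Flux: Concept 3 wins 10–5.
Cirrus–Flux: Flux 10–5.
Each design drops at least one matchup (Model V loses to Concept 3; Concept 3 loses to Cirrus; Cirrus loses to Flux; Flux loses to Concept 3); the cycle Concept 3 → Flux → Cirrus → Concept 3 rules out a Condorcet winner.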